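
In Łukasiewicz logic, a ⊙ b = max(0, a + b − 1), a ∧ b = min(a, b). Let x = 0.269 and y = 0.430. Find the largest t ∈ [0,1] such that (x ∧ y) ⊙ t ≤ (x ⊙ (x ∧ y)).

0.731

x ∧ y = min(0.269, 0.430) = 0.269
So the left factor is x ∧ y = 0.269.
x ⊙ (x ∧ y) = max(0, 0.269 + 0.269 − 1) = max(0, -0.462) = 0.000
So the right-hand bound is x ⊙ (x ∧ y) = 0.000.
The residuum of the Łukasiewicz t-norm gives the supremum: min(1, 1 − 0.269 + 0.000).
1 − 0.269 + 0.000 = 0.731, so t = min(1, 0.731) = 0.731.
Check: 0.269 ⊙ 0.731 = max(0, 0.000) = 0.000 ≤ 0.000.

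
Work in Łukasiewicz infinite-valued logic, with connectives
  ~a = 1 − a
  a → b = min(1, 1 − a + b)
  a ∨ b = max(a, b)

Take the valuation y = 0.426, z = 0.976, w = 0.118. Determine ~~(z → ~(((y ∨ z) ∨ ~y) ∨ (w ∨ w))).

y ∨ z = max(0.426, 0.976) = 0.976
~y = 1 − 0.426 = 0.574
(y ∨ z) ∨ ~y = max(0.976, 0.574) = 0.976
w ∨ w = max(0.118, 0.118) = 0.118
((y ∨ z) ∨ ~y) ∨ (w ∨ w) = max(0.976, 0.118) = 0.976
~(((y ∨ z) ∨ ~y) ∨ (w ∨ w)) = 1 − 0.976 = 0.024
z → ~(((y ∨ z) ∨ ~y) ∨ (w ∨ w)) = min(1, 1 − 0.976 + 0.024) = min(1, 0.048) = 0.048
~(z → ~(((y ∨ z) ∨ ~y) ∨ (w ∨ w))) = 1 − 0.048 = 0.952
~~(z → ~(((y ∨ z) ∨ ~y) ∨ (w ∨ w))) = 1 − 0.952 = 0.048

0.048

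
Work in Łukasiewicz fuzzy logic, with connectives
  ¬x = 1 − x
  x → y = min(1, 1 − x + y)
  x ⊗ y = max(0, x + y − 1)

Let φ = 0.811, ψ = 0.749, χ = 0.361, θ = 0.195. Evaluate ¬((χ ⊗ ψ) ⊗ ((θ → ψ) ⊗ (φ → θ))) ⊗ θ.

0.195

χ ⊗ ψ = max(0, 0.361 + 0.749 − 1) = max(0, 0.110) = 0.110
θ → ψ = min(1, 1 − 0.195 + 0.749) = min(1, 1.554) = 1.000
φ → θ = min(1, 1 − 0.811 + 0.195) = min(1, 0.384) = 0.384
(θ → ψ) ⊗ (φ → θ) = max(0, 1.000 + 0.384 − 1) = max(0, 0.384) = 0.384
(χ ⊗ ψ) ⊗ ((θ → ψ) ⊗ (φ → θ)) = max(0, 0.110 + 0.384 − 1) = max(0, -0.506) = 0.000
¬((χ ⊗ ψ) ⊗ ((θ → ψ) ⊗ (φ → θ))) = 1 − 0.000 = 1.000
¬((χ ⊗ ψ) ⊗ ((θ → ψ) ⊗ (φ → θ))) ⊗ θ = max(0, 1.000 + 0.195 − 1) = max(0, 0.195) = 0.195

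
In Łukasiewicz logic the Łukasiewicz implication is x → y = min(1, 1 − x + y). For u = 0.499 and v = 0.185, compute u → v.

u → v = min(1, 1 − 0.499 + 0.185) = min(1, 0.686) = 0.686
For comparison, the Gödel implication (1 if x ≤ y else y) would give 0.185.

0.686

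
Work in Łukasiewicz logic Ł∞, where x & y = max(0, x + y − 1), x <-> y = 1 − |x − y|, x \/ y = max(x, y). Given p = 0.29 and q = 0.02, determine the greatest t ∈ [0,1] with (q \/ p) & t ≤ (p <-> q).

q \/ p = max(0.02, 0.29) = 0.29
So the left factor is q \/ p = 0.29.
p <-> q = 1 − |0.29 − 0.02| = 1 − 0.27 = 0.73
So the right-hand bound is p <-> q = 0.73.
The residuum of the Łukasiewicz t-norm gives the supremum: min(1, 1 − 0.29 + 0.73).
1 − 0.29 + 0.73 = 1.44, so t = min(1, 1.44) = 1.00.
Check: 0.29 & 1.00 = max(0, 0.29) = 0.29 ≤ 0.73.

1.00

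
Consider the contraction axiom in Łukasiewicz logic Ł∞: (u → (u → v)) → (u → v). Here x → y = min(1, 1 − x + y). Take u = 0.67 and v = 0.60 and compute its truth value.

0.93

u → v = min(1, 1 − 0.67 + 0.60) = min(1, 0.93) = 0.93
u → (u → v) = min(1, 1 − 0.67 + 0.93) = min(1, 1.26) = 1.00
(u → (u → v)) → (u → v) = min(1, 1 − 1.00 + 0.93) = min(1, 0.93) = 0.93
(The value 0.93 < 1 shows this instance is not satisfied; fails in Ł∞ (the t-norm is not idempotent).)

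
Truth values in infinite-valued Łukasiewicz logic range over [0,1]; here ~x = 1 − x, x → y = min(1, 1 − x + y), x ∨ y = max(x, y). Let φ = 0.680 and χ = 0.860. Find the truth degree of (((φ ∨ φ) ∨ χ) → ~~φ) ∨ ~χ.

0.820

φ ∨ φ = max(0.680, 0.680) = 0.680
(φ ∨ φ) ∨ χ = max(0.680, 0.860) = 0.860
~φ = 1 − 0.680 = 0.320
~~φ = 1 − 0.320 = 0.680
((φ ∨ φ) ∨ χ) → ~~φ = min(1, 1 − 0.860 + 0.680) = min(1, 0.820) = 0.820
~χ = 1 − 0.860 = 0.140
(((φ ∨ φ) ∨ χ) → ~~φ) ∨ ~χ = max(0.820, 0.140) = 0.820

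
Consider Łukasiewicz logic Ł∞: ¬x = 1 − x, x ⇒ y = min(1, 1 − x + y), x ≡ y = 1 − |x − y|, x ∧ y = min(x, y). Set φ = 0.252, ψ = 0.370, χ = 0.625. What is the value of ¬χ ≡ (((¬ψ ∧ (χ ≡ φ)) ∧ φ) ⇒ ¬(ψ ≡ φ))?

¬χ = 1 − 0.625 = 0.375
¬ψ = 1 − 0.370 = 0.630
χ ≡ φ = 1 − |0.625 − 0.252| = 1 − 0.373 = 0.627
¬ψ ∧ (χ ≡ φ) = min(0.630, 0.627) = 0.627
(¬ψ ∧ (χ ≡ φ)) ∧ φ = min(0.627, 0.252) = 0.252
ψ ≡ φ = 1 − |0.370 − 0.252| = 1 − 0.118 = 0.882
¬(ψ ≡ φ) = 1 − 0.882 = 0.118
((¬ψ ∧ (χ ≡ φ)) ∧ φ) ⇒ ¬(ψ ≡ φ) = min(1, 1 − 0.252 + 0.118) = min(1, 0.866) = 0.866
¬χ ≡ (((¬ψ ∧ (χ ≡ φ)) ∧ φ) ⇒ ¬(ψ ≡ φ)) = 1 − |0.375 − 0.866| = 1 − 0.491 = 0.509

0.509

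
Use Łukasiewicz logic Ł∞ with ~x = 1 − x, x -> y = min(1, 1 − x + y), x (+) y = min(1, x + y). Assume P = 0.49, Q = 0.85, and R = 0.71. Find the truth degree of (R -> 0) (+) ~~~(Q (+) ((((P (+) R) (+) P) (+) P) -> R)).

R -> 0 = min(1, 1 − 0.71 + 0.00) = min(1, 0.29) = 0.29
P (+) R = min(1, 0.49 + 0.71) = min(1, 1.20) = 1.00
(P (+) R) (+) P = min(1, 1.00 + 0.49) = min(1, 1.49) = 1.00
((P (+) R) (+) P) (+) P = min(1, 1.00 + 0.49) = min(1, 1.49) = 1.00
(((P (+) R) (+) P) (+) P) -> R = min(1, 1 − 1.00 + 0.71) = min(1, 0.71) = 0.71
Q (+) ((((P (+) R) (+) P) (+) P) -> R) = min(1, 0.85 + 0.71) = min(1, 1.56) = 1.00
~(Q (+) ((((P (+) R) (+) P) (+) P) -> R)) = 1 − 1.00 = 0.00
~~(Q (+) ((((P (+) R) (+) P) (+) P) -> R)) = 1 − 0.00 = 1.00
~~~(Q (+) ((((P (+) R) (+) P) (+) P) -> R)) = 1 − 1.00 = 0.00
(R -> 0) (+) ~~~(Q (+) ((((P (+) R) (+) P) (+) P) -> R)) = min(1, 0.29 + 0.00) = min(1, 0.29) = 0.29

0.29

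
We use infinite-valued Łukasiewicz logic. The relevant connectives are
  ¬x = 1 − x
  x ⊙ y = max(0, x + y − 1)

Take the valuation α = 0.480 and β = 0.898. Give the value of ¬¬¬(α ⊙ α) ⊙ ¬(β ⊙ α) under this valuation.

0.622

α ⊙ α = max(0, 0.480 + 0.480 − 1) = max(0, -0.040) = 0.000
¬(α ⊙ α) = 1 − 0.000 = 1.000
¬¬(α ⊙ α) = 1 − 1.000 = 0.000
¬¬¬(α ⊙ α) = 1 − 0.000 = 1.000
β ⊙ α = max(0, 0.898 + 0.480 − 1) = max(0, 0.378) = 0.378
¬(β ⊙ α) = 1 − 0.378 = 0.622
¬¬¬(α ⊙ α) ⊙ ¬(β ⊙ α) = max(0, 1.000 + 0.622 − 1) = max(0, 0.622) = 0.622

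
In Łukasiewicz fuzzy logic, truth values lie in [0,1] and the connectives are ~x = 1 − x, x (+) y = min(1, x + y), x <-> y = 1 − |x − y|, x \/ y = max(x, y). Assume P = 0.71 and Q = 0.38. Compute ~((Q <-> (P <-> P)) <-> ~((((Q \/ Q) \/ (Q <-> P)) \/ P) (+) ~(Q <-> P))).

P <-> P = 1 − |0.71 − 0.71| = 1 − 0.00 = 1.00
Q <-> (P <-> P) = 1 − |0.38 − 1.00| = 1 − 0.62 = 0.38
Q \/ Q = max(0.38, 0.38) = 0.38
Q <-> P = 1 − |0.38 − 0.71| = 1 − 0.33 = 0.67
(Q \/ Q) \/ (Q <-> P) = max(0.38, 0.67) = 0.67
((Q \/ Q) \/ (Q <-> P)) \/ P = max(0.67, 0.71) = 0.71
~(Q <-> P) = 1 − 0.67 = 0.33
(((Q \/ Q) \/ (Q <-> P)) \/ P) (+) ~(Q <-> P) = min(1, 0.71 + 0.33) = min(1, 1.04) = 1.00
~((((Q \/ Q) \/ (Q <-> P)) \/ P) (+) ~(Q <-> P)) = 1 − 1.00 = 0.00
(Q <-> (P <-> P)) <-> ~((((Q \/ Q) \/ (Q <-> P)) \/ P) (+) ~(Q <-> P)) = 1 − |0.38 − 0.00| = 1 − 0.38 = 0.62
~((Q <-> (P <-> P)) <-> ~((((Q \/ Q) \/ (Q <-> P)) \/ P) (+) ~(Q <-> P))) = 1 − 0.62 = 0.38

0.38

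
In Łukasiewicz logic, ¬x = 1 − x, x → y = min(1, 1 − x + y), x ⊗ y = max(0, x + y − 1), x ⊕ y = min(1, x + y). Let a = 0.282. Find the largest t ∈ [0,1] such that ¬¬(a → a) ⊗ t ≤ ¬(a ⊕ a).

a → a = min(1, 1 − 0.282 + 0.282) = min(1, 1.000) = 1.000
¬(a → a) = 1 − 1.000 = 0.000
¬¬(a → a) = 1 − 0.000 = 1.000
So the left factor is ¬¬(a → a) = 1.000.
a ⊕ a = min(1, 0.282 + 0.282) = min(1, 0.564) = 0.564
¬(a ⊕ a) = 1 − 0.564 = 0.436
So the right-hand bound is ¬(a ⊕ a) = 0.436.
The residuum of the Łukasiewicz t-norm gives the supremum: min(1, 1 − 1.000 + 0.436).
1 − 1.000 + 0.436 = 0.436, so t = min(1, 0.436) = 0.436.
Check: 1.000 ⊗ 0.436 = max(0, 0.436) = 0.436 ≤ 0.436.

0.436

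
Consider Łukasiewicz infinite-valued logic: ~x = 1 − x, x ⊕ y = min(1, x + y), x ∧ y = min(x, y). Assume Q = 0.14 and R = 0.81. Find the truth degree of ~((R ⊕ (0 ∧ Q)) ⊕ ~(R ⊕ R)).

0 ∧ Q = min(0.00, 0.14) = 0.00
R ⊕ (0 ∧ Q) = min(1, 0.81 + 0.00) = min(1, 0.81) = 0.81
R ⊕ R = min(1, 0.81 + 0.81) = min(1, 1.62) = 1.00
~(R ⊕ R) = 1 − 1.00 = 0.00
(R ⊕ (0 ∧ Q)) ⊕ ~(R ⊕ R) = min(1, 0.81 + 0.00) = min(1, 0.81) = 0.81
~((R ⊕ (0 ∧ Q)) ⊕ ~(R ⊕ R)) = 1 − 0.81 = 0.19

0.19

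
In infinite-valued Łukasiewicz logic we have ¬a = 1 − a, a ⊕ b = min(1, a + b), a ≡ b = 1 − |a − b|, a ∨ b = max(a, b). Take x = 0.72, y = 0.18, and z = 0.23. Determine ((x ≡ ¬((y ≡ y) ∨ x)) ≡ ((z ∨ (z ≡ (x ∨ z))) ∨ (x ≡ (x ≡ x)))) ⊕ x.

1.00

y ≡ y = 1 − |0.18 − 0.18| = 1 − 0.00 = 1.00
(y ≡ y) ∨ x = max(1.00, 0.72) = 1.00
¬((y ≡ y) ∨ x) = 1 − 1.00 = 0.00
x ≡ ¬((y ≡ y) ∨ x) = 1 − |0.72 − 0.00| = 1 − 0.72 = 0.28
x ∨ z = max(0.72, 0.23) = 0.72
z ≡ (x ∨ z) = 1 − |0.23 − 0.72| = 1 − 0.49 = 0.51
z ∨ (z ≡ (x ∨ z)) = max(0.23, 0.51) = 0.51
x ≡ x = 1 − |0.72 − 0.72| = 1 − 0.00 = 1.00
x ≡ (x ≡ x) = 1 − |0.72 − 1.00| = 1 − 0.28 = 0.72
(z ∨ (z ≡ (x ∨ z))) ∨ (x ≡ (x ≡ x)) = max(0.51, 0.72) = 0.72
(x ≡ ¬((y ≡ y) ∨ x)) ≡ ((z ∨ (z ≡ (x ∨ z))) ∨ (x ≡ (x ≡ x))) = 1 − |0.28 − 0.72| = 1 − 0.44 = 0.56
((x ≡ ¬((y ≡ y) ∨ x)) ≡ ((z ∨ (z ≡ (x ∨ z))) ∨ (x ≡ (x ≡ x)))) ⊕ x = min(1, 0.56 + 0.72) = min(1, 1.28) = 1.00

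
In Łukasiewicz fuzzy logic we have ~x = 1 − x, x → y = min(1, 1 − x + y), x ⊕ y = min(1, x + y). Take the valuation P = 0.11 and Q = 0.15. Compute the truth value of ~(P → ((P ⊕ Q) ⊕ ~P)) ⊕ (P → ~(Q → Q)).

P ⊕ Q = min(1, 0.11 + 0.15) = min(1, 0.26) = 0.26
~P = 1 − 0.11 = 0.89
(P ⊕ Q) ⊕ ~P = min(1, 0.26 + 0.89) = min(1, 1.15) = 1.00
P → ((P ⊕ Q) ⊕ ~P) = min(1, 1 − 0.11 + 1.00) = min(1, 1.89) = 1.00
~(P → ((P ⊕ Q) ⊕ ~P)) = 1 − 1.00 = 0.00
Q → Q = min(1, 1 − 0.15 + 0.15) = min(1, 1.00) = 1.00
~(Q → Q) = 1 − 1.00 = 0.00
P → ~(Q → Q) = min(1, 1 − 0.11 + 0.00) = min(1, 0.89) = 0.89
~(P → ((P ⊕ Q) ⊕ ~P)) ⊕ (P → ~(Q → Q)) = min(1, 0.00 + 0.89) = min(1, 0.89) = 0.89

0.89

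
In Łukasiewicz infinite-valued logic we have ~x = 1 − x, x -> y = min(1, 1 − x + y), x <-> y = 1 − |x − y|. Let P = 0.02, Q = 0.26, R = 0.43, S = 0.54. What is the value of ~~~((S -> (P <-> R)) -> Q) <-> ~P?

0.76

P <-> R = 1 − |0.02 − 0.43| = 1 − 0.41 = 0.59
S -> (P <-> R) = min(1, 1 − 0.54 + 0.59) = min(1, 1.05) = 1.00
(S -> (P <-> R)) -> Q = min(1, 1 − 1.00 + 0.26) = min(1, 0.26) = 0.26
~((S -> (P <-> R)) -> Q) = 1 − 0.26 = 0.74
~~((S -> (P <-> R)) -> Q) = 1 − 0.74 = 0.26
~~~((S -> (P <-> R)) -> Q) = 1 − 0.26 = 0.74
~P = 1 − 0.02 = 0.98
~~~((S -> (P <-> R)) -> Q) <-> ~P = 1 − |0.74 − 0.98| = 1 − 0.24 = 0.76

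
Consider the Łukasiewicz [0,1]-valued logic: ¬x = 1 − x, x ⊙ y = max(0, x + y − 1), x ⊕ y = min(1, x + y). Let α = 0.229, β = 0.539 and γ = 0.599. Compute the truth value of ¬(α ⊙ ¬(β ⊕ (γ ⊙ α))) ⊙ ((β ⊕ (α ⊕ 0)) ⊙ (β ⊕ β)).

γ ⊙ α = max(0, 0.599 + 0.229 − 1) = max(0, -0.172) = 0.000
β ⊕ (γ ⊙ α) = min(1, 0.539 + 0.000) = min(1, 0.539) = 0.539
¬(β ⊕ (γ ⊙ α)) = 1 − 0.539 = 0.461
α ⊙ ¬(β ⊕ (γ ⊙ α)) = max(0, 0.229 + 0.461 − 1) = max(0, -0.310) = 0.000
¬(α ⊙ ¬(β ⊕ (γ ⊙ α))) = 1 − 0.000 = 1.000
α ⊕ 0 = min(1, 0.229 + 0.000) = min(1, 0.229) = 0.229
β ⊕ (α ⊕ 0) = min(1, 0.539 + 0.229) = min(1, 0.768) = 0.768
β ⊕ β = min(1, 0.539 + 0.539) = min(1, 1.078) = 1.000
(β ⊕ (α ⊕ 0)) ⊙ (β ⊕ β) = max(0, 0.768 + 1.000 − 1) = max(0, 0.768) = 0.768
¬(α ⊙ ¬(β ⊕ (γ ⊙ α))) ⊙ ((β ⊕ (α ⊕ 0)) ⊙ (β ⊕ β)) = max(0, 1.000 + 0.768 − 1) = max(0, 0.768) = 0.768

0.768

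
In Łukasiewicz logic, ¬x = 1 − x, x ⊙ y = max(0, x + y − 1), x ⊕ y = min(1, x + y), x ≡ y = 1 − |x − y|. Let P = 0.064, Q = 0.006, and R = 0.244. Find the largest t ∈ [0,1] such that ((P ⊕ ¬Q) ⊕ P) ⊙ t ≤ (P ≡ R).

¬Q = 1 − 0.006 = 0.994
P ⊕ ¬Q = min(1, 0.064 + 0.994) = min(1, 1.058) = 1.000
(P ⊕ ¬Q) ⊕ P = min(1, 1.000 + 0.064) = min(1, 1.064) = 1.000
So the left factor is (P ⊕ ¬Q) ⊕ P = 1.000.
P ≡ R = 1 − |0.064 − 0.244| = 1 − 0.180 = 0.820
So the right-hand bound is P ≡ R = 0.820.
The residuum of the Łukasiewicz t-norm gives the supremum: min(1, 1 − 1.000 + 0.820).
1 − 1.000 + 0.820 = 0.820, so t = min(1, 0.820) = 0.820.
Check: 1.000 ⊙ 0.820 = max(0, 0.820) = 0.820 ≤ 0.820.

0.820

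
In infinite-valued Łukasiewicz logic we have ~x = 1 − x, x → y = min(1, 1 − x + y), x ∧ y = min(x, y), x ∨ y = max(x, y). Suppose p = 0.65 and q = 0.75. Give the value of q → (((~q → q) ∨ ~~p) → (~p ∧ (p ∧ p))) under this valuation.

0.60

~q = 1 − 0.75 = 0.25
~q → q = min(1, 1 − 0.25 + 0.75) = min(1, 1.50) = 1.00
~p = 1 − 0.65 = 0.35
~~p = 1 − 0.35 = 0.65
(~q → q) ∨ ~~p = max(1.00, 0.65) = 1.00
p ∧ p = min(0.65, 0.65) = 0.65
~p ∧ (p ∧ p) = min(0.35, 0.65) = 0.35
((~q → q) ∨ ~~p) → (~p ∧ (p ∧ p)) = min(1, 1 − 1.00 + 0.35) = min(1, 0.35) = 0.35
q → (((~q → q) ∨ ~~p) → (~p ∧ (p ∧ p))) = min(1, 1 − 0.75 + 0.35) = min(1, 0.60) = 0.60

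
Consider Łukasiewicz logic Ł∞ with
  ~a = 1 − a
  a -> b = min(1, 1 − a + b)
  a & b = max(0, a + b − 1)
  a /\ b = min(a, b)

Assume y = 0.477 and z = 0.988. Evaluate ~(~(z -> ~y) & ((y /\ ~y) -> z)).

0.535

~y = 1 − 0.477 = 0.523
z -> ~y = min(1, 1 − 0.988 + 0.523) = min(1, 0.535) = 0.535
~(z -> ~y) = 1 − 0.535 = 0.465
y /\ ~y = min(0.477, 0.523) = 0.477
(y /\ ~y) -> z = min(1, 1 − 0.477 + 0.988) = min(1, 1.511) = 1.000
~(z -> ~y) & ((y /\ ~y) -> z) = max(0, 0.465 + 1.000 − 1) = max(0, 0.465) = 0.465
~(~(z -> ~y) & ((y /\ ~y) -> z)) = 1 − 0.465 = 0.535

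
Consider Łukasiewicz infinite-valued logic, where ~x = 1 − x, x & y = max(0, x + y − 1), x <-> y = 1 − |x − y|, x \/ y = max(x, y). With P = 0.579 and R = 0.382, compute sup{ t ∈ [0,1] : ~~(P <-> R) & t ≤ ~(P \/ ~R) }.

P <-> R = 1 − |0.579 − 0.382| = 1 − 0.197 = 0.803
~(P <-> R) = 1 − 0.803 = 0.197
~~(P <-> R) = 1 − 0.197 = 0.803
So the left factor is ~~(P <-> R) = 0.803.
~R = 1 − 0.382 = 0.618
P \/ ~R = max(0.579, 0.618) = 0.618
~(P \/ ~R) = 1 − 0.618 = 0.382
So the right-hand bound is ~(P \/ ~R) = 0.382.
The residuum of the Łukasiewicz t-norm gives the supremum: min(1, 1 − 0.803 + 0.382).
1 − 0.803 + 0.382 = 0.579, so t = min(1, 0.579) = 0.579.
Check: 0.803 & 0.579 = max(0, 0.382) = 0.382 ≤ 0.382.

0.579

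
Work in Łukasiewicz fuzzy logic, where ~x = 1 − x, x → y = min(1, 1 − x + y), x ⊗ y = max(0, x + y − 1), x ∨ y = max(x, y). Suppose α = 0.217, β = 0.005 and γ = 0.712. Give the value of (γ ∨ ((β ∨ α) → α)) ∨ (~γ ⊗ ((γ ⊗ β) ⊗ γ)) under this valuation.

1.000

β ∨ α = max(0.005, 0.217) = 0.217
(β ∨ α) → α = min(1, 1 − 0.217 + 0.217) = min(1, 1.000) = 1.000
γ ∨ ((β ∨ α) → α) = max(0.712, 1.000) = 1.000
~γ = 1 − 0.712 = 0.288
γ ⊗ β = max(0, 0.712 + 0.005 − 1) = max(0, -0.283) = 0.000
(γ ⊗ β) ⊗ γ = max(0, 0.000 + 0.712 − 1) = max(0, -0.288) = 0.000
~γ ⊗ ((γ ⊗ β) ⊗ γ) = max(0, 0.288 + 0.000 − 1) = max(0, -0.712) = 0.000
(γ ∨ ((β ∨ α) → α)) ∨ (~γ ⊗ ((γ ⊗ β) ⊗ γ)) = max(1.000, 0.000) = 1.000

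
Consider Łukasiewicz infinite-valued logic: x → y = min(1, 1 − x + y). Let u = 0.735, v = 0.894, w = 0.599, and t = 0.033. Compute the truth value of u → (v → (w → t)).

w → t = min(1, 1 − 0.599 + 0.033) = min(1, 0.434) = 0.434
v → (w → t) = min(1, 1 − 0.894 + 0.434) = min(1, 0.540) = 0.540
u → (v → (w → t)) = min(1, 1 − 0.735 + 0.540) = min(1, 0.805) = 0.805

0.805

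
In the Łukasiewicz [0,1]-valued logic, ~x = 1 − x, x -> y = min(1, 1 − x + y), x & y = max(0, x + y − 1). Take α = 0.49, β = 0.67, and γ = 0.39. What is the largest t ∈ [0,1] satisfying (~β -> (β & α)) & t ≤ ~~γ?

0.56

~β = 1 − 0.67 = 0.33
β & α = max(0, 0.67 + 0.49 − 1) = max(0, 0.16) = 0.16
~β -> (β & α) = min(1, 1 − 0.33 + 0.16) = min(1, 0.83) = 0.83
So the left factor is ~β -> (β & α) = 0.83.
~γ = 1 − 0.39 = 0.61
~~γ = 1 − 0.61 = 0.39
So the right-hand bound is ~~γ = 0.39.
The residuum of the Łukasiewicz t-norm gives the supremum: min(1, 1 − 0.83 + 0.39).
1 − 0.83 + 0.39 = 0.56, so t = min(1, 0.56) = 0.56.
Check: 0.83 & 0.56 = max(0, 0.39) = 0.39 ≤ 0.39.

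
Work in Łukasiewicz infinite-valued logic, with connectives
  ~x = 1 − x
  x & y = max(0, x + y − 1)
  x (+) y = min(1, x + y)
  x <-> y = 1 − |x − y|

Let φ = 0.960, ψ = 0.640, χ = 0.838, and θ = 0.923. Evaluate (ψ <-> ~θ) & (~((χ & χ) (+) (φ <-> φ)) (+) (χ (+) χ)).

~θ = 1 − 0.923 = 0.077
ψ <-> ~θ = 1 − |0.640 − 0.077| = 1 − 0.563 = 0.437
χ & χ = max(0, 0.838 + 0.838 − 1) = max(0, 0.676) = 0.676
φ <-> φ = 1 − |0.960 − 0.960| = 1 − 0.000 = 1.000
(χ & χ) (+) (φ <-> φ) = min(1, 0.676 + 1.000) = min(1, 1.676) = 1.000
~((χ & χ) (+) (φ <-> φ)) = 1 − 1.000 = 0.000
χ (+) χ = min(1, 0.838 + 0.838) = min(1, 1.676) = 1.000
~((χ & χ) (+) (φ <-> φ)) (+) (χ (+) χ) = min(1, 0.000 + 1.000) = min(1, 1.000) = 1.000
(ψ <-> ~θ) & (~((χ & χ) (+) (φ <-> φ)) (+) (χ (+) χ)) = max(0, 0.437 + 1.000 − 1) = max(0, 0.437) = 0.437

0.437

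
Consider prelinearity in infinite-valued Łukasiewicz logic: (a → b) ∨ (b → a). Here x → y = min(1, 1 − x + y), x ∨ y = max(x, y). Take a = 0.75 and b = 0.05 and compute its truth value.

a → b = min(1, 1 − 0.75 + 0.05) = min(1, 0.30) = 0.30
b → a = min(1, 1 − 0.05 + 0.75) = min(1, 1.70) = 1.00
(a → b) ∨ (b → a) = max(0.30, 1.00) = 1.00
(As expected: a Ł∞-tautology — holds in every MV-chain.)

1.00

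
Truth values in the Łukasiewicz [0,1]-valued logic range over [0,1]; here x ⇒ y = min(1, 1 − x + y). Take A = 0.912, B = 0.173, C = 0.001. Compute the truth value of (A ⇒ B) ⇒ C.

0.740

A ⇒ B = min(1, 1 − 0.912 + 0.173) = min(1, 0.261) = 0.261
(A ⇒ B) ⇒ C = min(1, 1 − 0.261 + 0.001) = min(1, 0.740) = 0.740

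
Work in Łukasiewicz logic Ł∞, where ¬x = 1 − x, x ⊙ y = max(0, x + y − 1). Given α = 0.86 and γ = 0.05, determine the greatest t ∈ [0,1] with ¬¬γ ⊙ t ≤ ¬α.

1.00

¬γ = 1 − 0.05 = 0.95
¬¬γ = 1 − 0.95 = 0.05
So the left factor is ¬¬γ = 0.05.
¬α = 1 − 0.86 = 0.14
So the right-hand bound is ¬α = 0.14.
The residuum of the Łukasiewicz t-norm gives the supremum: min(1, 1 − 0.05 + 0.14).
1 − 0.05 + 0.14 = 1.09, so t = min(1, 1.09) = 1.00.
Check: 0.05 ⊙ 1.00 = max(0, 0.05) = 0.05 ≤ 0.14.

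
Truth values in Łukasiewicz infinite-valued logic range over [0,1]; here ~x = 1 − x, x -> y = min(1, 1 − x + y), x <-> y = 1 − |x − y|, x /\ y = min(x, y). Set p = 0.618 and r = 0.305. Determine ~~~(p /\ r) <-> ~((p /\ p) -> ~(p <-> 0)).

p /\ r = min(0.618, 0.305) = 0.305
~(p /\ r) = 1 − 0.305 = 0.695
~~(p /\ r) = 1 − 0.695 = 0.305
~~~(p /\ r) = 1 − 0.305 = 0.695
p /\ p = min(0.618, 0.618) = 0.618
p <-> 0 = 1 − |0.618 − 0.000| = 1 − 0.618 = 0.382
~(p <-> 0) = 1 − 0.382 = 0.618
(p /\ p) -> ~(p <-> 0) = min(1, 1 − 0.618 + 0.618) = min(1, 1.000) = 1.000
~((p /\ p) -> ~(p <-> 0)) = 1 − 1.000 = 0.000
~~~(p /\ r) <-> ~((p /\ p) -> ~(p <-> 0)) = 1 − |0.695 − 0.000| = 1 − 0.695 = 0.305

0.305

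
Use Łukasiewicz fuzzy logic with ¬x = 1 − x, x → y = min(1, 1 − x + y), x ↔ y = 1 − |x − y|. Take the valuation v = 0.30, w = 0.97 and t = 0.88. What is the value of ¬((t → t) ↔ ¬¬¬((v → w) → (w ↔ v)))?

0.33

t → t = min(1, 1 − 0.88 + 0.88) = min(1, 1.00) = 1.00
v → w = min(1, 1 − 0.30 + 0.97) = min(1, 1.67) = 1.00
w ↔ v = 1 − |0.97 − 0.30| = 1 − 0.67 = 0.33
(v → w) → (w ↔ v) = min(1, 1 − 1.00 + 0.33) = min(1, 0.33) = 0.33
¬((v → w) → (w ↔ v)) = 1 − 0.33 = 0.67
¬¬((v → w) → (w ↔ v)) = 1 − 0.67 = 0.33
¬¬¬((v → w) → (w ↔ v)) = 1 − 0.33 = 0.67
(t → t) ↔ ¬¬¬((v → w) → (w ↔ v)) = 1 − |1.00 − 0.67| = 1 − 0.33 = 0.67
¬((t → t) ↔ ¬¬¬((v → w) → (w ↔ v))) = 1 − 0.67 = 0.33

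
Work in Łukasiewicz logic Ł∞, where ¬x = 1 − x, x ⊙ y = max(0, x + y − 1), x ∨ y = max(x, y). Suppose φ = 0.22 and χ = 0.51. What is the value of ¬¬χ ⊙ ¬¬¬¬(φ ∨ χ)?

¬χ = 1 − 0.51 = 0.49
¬¬χ = 1 − 0.49 = 0.51
φ ∨ χ = max(0.22, 0.51) = 0.51
¬(φ ∨ χ) = 1 − 0.51 = 0.49
¬¬(φ ∨ χ) = 1 − 0.49 = 0.51
¬¬¬(φ ∨ χ) = 1 − 0.51 = 0.49
¬¬¬¬(φ ∨ χ) = 1 − 0.49 = 0.51
¬¬χ ⊙ ¬¬¬¬(φ ∨ χ) = max(0, 0.51 + 0.51 − 1) = max(0, 0.02) = 0.02

0.02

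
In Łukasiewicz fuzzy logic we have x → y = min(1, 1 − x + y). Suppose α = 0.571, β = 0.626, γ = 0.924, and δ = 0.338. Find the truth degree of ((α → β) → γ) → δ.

α → β = min(1, 1 − 0.571 + 0.626) = min(1, 1.055) = 1.000
(α → β) → γ = min(1, 1 − 1.000 + 0.924) = min(1, 0.924) = 0.924
((α → β) → γ) → δ = min(1, 1 − 0.924 + 0.338) = min(1, 0.414) = 0.414

0.414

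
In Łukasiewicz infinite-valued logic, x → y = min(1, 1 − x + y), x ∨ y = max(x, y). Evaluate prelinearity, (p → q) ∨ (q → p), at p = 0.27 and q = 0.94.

p → q = min(1, 1 − 0.27 + 0.94) = min(1, 1.67) = 1.00
q → p = min(1, 1 − 0.94 + 0.27) = min(1, 0.33) = 0.33
(p → q) ∨ (q → p) = max(1.00, 0.33) = 1.00
(As expected: a Ł∞-tautology — holds in every MV-chain.)

1.00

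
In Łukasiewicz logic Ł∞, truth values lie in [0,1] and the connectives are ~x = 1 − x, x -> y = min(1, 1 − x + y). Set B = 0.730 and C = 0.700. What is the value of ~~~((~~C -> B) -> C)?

0.300

~C = 1 − 0.700 = 0.300
~~C = 1 − 0.300 = 0.700
~~C -> B = min(1, 1 − 0.700 + 0.730) = min(1, 1.030) = 1.000
(~~C -> B) -> C = min(1, 1 − 1.000 + 0.700) = min(1, 0.700) = 0.700
~((~~C -> B) -> C) = 1 − 0.700 = 0.300
~~((~~C -> B) -> C) = 1 − 0.300 = 0.700
~~~((~~C -> B) -> C) = 1 − 0.700 = 0.300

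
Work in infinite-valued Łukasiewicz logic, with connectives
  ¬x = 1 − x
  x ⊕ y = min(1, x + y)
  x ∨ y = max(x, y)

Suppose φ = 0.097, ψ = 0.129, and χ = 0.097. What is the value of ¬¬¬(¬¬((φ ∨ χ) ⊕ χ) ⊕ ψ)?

0.677

φ ∨ χ = max(0.097, 0.097) = 0.097
(φ ∨ χ) ⊕ χ = min(1, 0.097 + 0.097) = min(1, 0.194) = 0.194
¬((φ ∨ χ) ⊕ χ) = 1 − 0.194 = 0.806
¬¬((φ ∨ χ) ⊕ χ) = 1 − 0.806 = 0.194
¬¬((φ ∨ χ) ⊕ χ) ⊕ ψ = min(1, 0.194 + 0.129) = min(1, 0.323) = 0.323
¬(¬¬((φ ∨ χ) ⊕ χ) ⊕ ψ) = 1 − 0.323 = 0.677
¬¬(¬¬((φ ∨ χ) ⊕ χ) ⊕ ψ) = 1 − 0.677 = 0.323
¬¬¬(¬¬((φ ∨ χ) ⊕ χ) ⊕ ψ) = 1 − 0.323 = 0.677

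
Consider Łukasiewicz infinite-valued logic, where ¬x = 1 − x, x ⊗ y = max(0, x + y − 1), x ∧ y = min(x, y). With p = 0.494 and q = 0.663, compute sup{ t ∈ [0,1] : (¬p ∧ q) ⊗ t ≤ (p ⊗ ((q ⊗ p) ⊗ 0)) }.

0.494

¬p = 1 − 0.494 = 0.506
¬p ∧ q = min(0.506, 0.663) = 0.506
So the left factor is ¬p ∧ q = 0.506.
q ⊗ p = max(0, 0.663 + 0.494 − 1) = max(0, 0.157) = 0.157
(q ⊗ p) ⊗ 0 = max(0, 0.157 + 0.000 − 1) = max(0, -0.843) = 0.000
p ⊗ ((q ⊗ p) ⊗ 0) = max(0, 0.494 + 0.000 − 1) = max(0, -0.506) = 0.000
So the right-hand bound is p ⊗ ((q ⊗ p) ⊗ 0) = 0.000.
The residuum of the Łukasiewicz t-norm gives the supremum: min(1, 1 − 0.506 + 0.000).
1 − 0.506 + 0.000 = 0.494, so t = min(1, 0.494) = 0.494.
Check: 0.506 ⊗ 0.494 = max(0, 0.000) = 0.000 ≤ 0.000.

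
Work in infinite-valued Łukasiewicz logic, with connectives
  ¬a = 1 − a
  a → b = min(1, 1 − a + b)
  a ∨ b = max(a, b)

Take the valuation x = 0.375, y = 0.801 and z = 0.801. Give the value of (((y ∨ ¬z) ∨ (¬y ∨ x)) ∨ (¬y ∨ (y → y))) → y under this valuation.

¬z = 1 − 0.801 = 0.199
y ∨ ¬z = max(0.801, 0.199) = 0.801
¬y = 1 − 0.801 = 0.199
¬y ∨ x = max(0.199, 0.375) = 0.375
(y ∨ ¬z) ∨ (¬y ∨ x) = max(0.801, 0.375) = 0.801
y → y = min(1, 1 − 0.801 + 0.801) = min(1, 1.000) = 1.000
¬y ∨ (y → y) = max(0.199, 1.000) = 1.000
((y ∨ ¬z) ∨ (¬y ∨ x)) ∨ (¬y ∨ (y → y)) = max(0.801, 1.000) = 1.000
(((y ∨ ¬z) ∨ (¬y ∨ x)) ∨ (¬y ∨ (y → y))) → y = min(1, 1 − 1.000 + 0.801) = min(1, 0.801) = 0.801

0.801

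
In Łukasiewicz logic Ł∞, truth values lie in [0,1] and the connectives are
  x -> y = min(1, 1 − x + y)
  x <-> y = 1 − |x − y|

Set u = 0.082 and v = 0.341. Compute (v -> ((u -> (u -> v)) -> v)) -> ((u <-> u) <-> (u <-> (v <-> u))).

0.341

u -> v = min(1, 1 − 0.082 + 0.341) = min(1, 1.259) = 1.000
u -> (u -> v) = min(1, 1 − 0.082 + 1.000) = min(1, 1.918) = 1.000
(u -> (u -> v)) -> v = min(1, 1 − 1.000 + 0.341) = min(1, 0.341) = 0.341
v -> ((u -> (u -> v)) -> v) = min(1, 1 − 0.341 + 0.341) = min(1, 1.000) = 1.000
u <-> u = 1 − |0.082 − 0.082| = 1 − 0.000 = 1.000
v <-> u = 1 − |0.341 − 0.082| = 1 − 0.259 = 0.741
u <-> (v <-> u) = 1 − |0.082 − 0.741| = 1 − 0.659 = 0.341
(u <-> u) <-> (u <-> (v <-> u)) = 1 − |1.000 − 0.341| = 1 − 0.659 = 0.341
(v -> ((u -> (u -> v)) -> v)) -> ((u <-> u) <-> (u <-> (v <-> u))) = min(1, 1 − 1.000 + 0.341) = min(1, 0.341) = 0.341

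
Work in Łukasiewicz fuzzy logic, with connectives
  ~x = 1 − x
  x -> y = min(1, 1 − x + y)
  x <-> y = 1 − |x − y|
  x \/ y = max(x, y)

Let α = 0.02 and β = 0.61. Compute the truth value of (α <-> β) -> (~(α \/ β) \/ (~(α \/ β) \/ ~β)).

α <-> β = 1 − |0.02 − 0.61| = 1 − 0.59 = 0.41
α \/ β = max(0.02, 0.61) = 0.61
~(α \/ β) = 1 − 0.61 = 0.39
~β = 1 − 0.61 = 0.39
~(α \/ β) \/ ~β = max(0.39, 0.39) = 0.39
~(α \/ β) \/ (~(α \/ β) \/ ~β) = max(0.39, 0.39) = 0.39
(α <-> β) -> (~(α \/ β) \/ (~(α \/ β) \/ ~β)) = min(1, 1 − 0.41 + 0.39) = min(1, 0.98) = 0.98

0.98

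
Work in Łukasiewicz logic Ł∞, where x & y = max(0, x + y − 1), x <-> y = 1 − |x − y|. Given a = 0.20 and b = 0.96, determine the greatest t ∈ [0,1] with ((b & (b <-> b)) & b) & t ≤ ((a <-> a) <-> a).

b <-> b = 1 − |0.96 − 0.96| = 1 − 0.00 = 1.00
b & (b <-> b) = max(0, 0.96 + 1.00 − 1) = max(0, 0.96) = 0.96
(b & (b <-> b)) & b = max(0, 0.96 + 0.96 − 1) = max(0, 0.92) = 0.92
So the left factor is (b & (b <-> b)) & b = 0.92.
a <-> a = 1 − |0.20 − 0.20| = 1 − 0.00 = 1.00
(a <-> a) <-> a = 1 − |1.00 − 0.20| = 1 − 0.80 = 0.20
So the right-hand bound is (a <-> a) <-> a = 0.20.
The residuum of the Łukasiewicz t-norm gives the supremum: min(1, 1 − 0.92 + 0.20).
1 − 0.92 + 0.20 = 0.28, so t = min(1, 0.28) = 0.28.
Check: 0.92 & 0.28 = max(0, 0.20) = 0.20 ≤ 0.20.

0.28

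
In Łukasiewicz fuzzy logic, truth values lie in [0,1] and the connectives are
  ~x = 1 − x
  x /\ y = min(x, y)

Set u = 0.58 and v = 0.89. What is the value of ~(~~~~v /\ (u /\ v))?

0.42

~v = 1 − 0.89 = 0.11
~~v = 1 − 0.11 = 0.89
~~~v = 1 − 0.89 = 0.11
~~~~v = 1 − 0.11 = 0.89
u /\ v = min(0.58, 0.89) = 0.58
~~~~v /\ (u /\ v) = min(0.89, 0.58) = 0.58
~(~~~~v /\ (u /\ v)) = 1 − 0.58 = 0.42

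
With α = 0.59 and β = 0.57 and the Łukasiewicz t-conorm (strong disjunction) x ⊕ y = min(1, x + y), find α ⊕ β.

1.00

α ⊕ β = min(1, 0.59 + 0.57) = min(1, 1.16) = 1.00
For comparison, the Gödel t-conorm max(x, y) would give 0.59.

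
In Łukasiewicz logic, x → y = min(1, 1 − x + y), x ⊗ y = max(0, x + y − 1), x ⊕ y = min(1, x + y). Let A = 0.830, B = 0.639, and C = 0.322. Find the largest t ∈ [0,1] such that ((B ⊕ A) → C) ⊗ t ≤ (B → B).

B ⊕ A = min(1, 0.639 + 0.830) = min(1, 1.469) = 1.000
(B ⊕ A) → C = min(1, 1 − 1.000 + 0.322) = min(1, 0.322) = 0.322
So the left factor is (B ⊕ A) → C = 0.322.
B → B = min(1, 1 − 0.639 + 0.639) = min(1, 1.000) = 1.000
So the right-hand bound is B → B = 1.000.
The residuum of the Łukasiewicz t-norm gives the supremum: min(1, 1 − 0.322 + 1.000).
1 − 0.322 + 1.000 = 1.678, so t = min(1, 1.678) = 1.000.
Check: 0.322 ⊗ 1.000 = max(0, 0.322) = 0.322 ≤ 1.000.

1.000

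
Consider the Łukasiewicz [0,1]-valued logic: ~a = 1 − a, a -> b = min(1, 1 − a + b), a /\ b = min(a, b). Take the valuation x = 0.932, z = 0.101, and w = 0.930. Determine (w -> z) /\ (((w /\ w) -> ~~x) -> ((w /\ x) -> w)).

w -> z = min(1, 1 − 0.930 + 0.101) = min(1, 0.171) = 0.171
w /\ w = min(0.930, 0.930) = 0.930
~x = 1 − 0.932 = 0.068
~~x = 1 − 0.068 = 0.932
(w /\ w) -> ~~x = min(1, 1 − 0.930 + 0.932) = min(1, 1.002) = 1.000
w /\ x = min(0.930, 0.932) = 0.930
(w /\ x) -> w = min(1, 1 − 0.930 + 0.930) = min(1, 1.000) = 1.000
((w /\ w) -> ~~x) -> ((w /\ x) -> w) = min(1, 1 − 1.000 + 1.000) = min(1, 1.000) = 1.000
(w -> z) /\ (((w /\ w) -> ~~x) -> ((w /\ x) -> w)) = min(0.171, 1.000) = 0.171

0.171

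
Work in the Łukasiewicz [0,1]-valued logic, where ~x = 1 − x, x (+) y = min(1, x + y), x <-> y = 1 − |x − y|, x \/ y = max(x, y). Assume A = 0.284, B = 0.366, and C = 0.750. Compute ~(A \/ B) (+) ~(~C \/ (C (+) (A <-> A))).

0.634

A \/ B = max(0.284, 0.366) = 0.366
~(A \/ B) = 1 − 0.366 = 0.634
~C = 1 − 0.750 = 0.250
A <-> A = 1 − |0.284 − 0.284| = 1 − 0.000 = 1.000
C (+) (A <-> A) = min(1, 0.750 + 1.000) = min(1, 1.750) = 1.000
~C \/ (C (+) (A <-> A)) = max(0.250, 1.000) = 1.000
~(~C \/ (C (+) (A <-> A))) = 1 − 1.000 = 0.000
~(A \/ B) (+) ~(~C \/ (C (+) (A <-> A))) = min(1, 0.634 + 0.000) = min(1, 0.634) = 0.634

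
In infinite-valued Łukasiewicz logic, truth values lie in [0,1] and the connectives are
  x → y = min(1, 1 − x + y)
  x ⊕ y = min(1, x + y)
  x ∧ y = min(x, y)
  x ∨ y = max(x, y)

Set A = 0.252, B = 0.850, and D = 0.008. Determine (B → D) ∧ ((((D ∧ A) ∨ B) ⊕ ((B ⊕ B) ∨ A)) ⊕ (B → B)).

0.158

B → D = min(1, 1 − 0.850 + 0.008) = min(1, 0.158) = 0.158
D ∧ A = min(0.008, 0.252) = 0.008
(D ∧ A) ∨ B = max(0.008, 0.850) = 0.850
B ⊕ B = min(1, 0.850 + 0.850) = min(1, 1.700) = 1.000
(B ⊕ B) ∨ A = max(1.000, 0.252) = 1.000
((D ∧ A) ∨ B) ⊕ ((B ⊕ B) ∨ A) = min(1, 0.850 + 1.000) = min(1, 1.850) = 1.000
B → B = min(1, 1 − 0.850 + 0.850) = min(1, 1.000) = 1.000
(((D ∧ A) ∨ B) ⊕ ((B ⊕ B) ∨ A)) ⊕ (B → B) = min(1, 1.000 + 1.000) = min(1, 2.000) = 1.000
(B → D) ∧ ((((D ∧ A) ∨ B) ⊕ ((B ⊕ B) ∨ A)) ⊕ (B → B)) = min(0.158, 1.000) = 0.158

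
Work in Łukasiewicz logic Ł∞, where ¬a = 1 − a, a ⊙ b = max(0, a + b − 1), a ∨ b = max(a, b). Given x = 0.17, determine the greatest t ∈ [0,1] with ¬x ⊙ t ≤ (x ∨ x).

¬x = 1 − 0.17 = 0.83
So the left factor is ¬x = 0.83.
x ∨ x = max(0.17, 0.17) = 0.17
So the right-hand bound is x ∨ x = 0.17.
The residuum of the Łukasiewicz t-norm gives the supremum: min(1, 1 − 0.83 + 0.17).
1 − 0.83 + 0.17 = 0.34, so t = min(1, 0.34) = 0.34.
Check: 0.83 ⊙ 0.34 = max(0, 0.17) = 0.17 ≤ 0.17.

0.34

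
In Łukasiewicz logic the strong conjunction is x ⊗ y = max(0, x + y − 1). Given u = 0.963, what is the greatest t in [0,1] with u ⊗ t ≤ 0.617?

The residuum of the Łukasiewicz t-norm gives the supremum: min(1, 1 − 0.963 + 0.617).
1 − 0.963 + 0.617 = 0.654, so t = min(1, 0.654) = 0.654.
Check: 0.963 ⊗ 0.654 = max(0, 0.617) = 0.617 ≤ 0.617.

0.654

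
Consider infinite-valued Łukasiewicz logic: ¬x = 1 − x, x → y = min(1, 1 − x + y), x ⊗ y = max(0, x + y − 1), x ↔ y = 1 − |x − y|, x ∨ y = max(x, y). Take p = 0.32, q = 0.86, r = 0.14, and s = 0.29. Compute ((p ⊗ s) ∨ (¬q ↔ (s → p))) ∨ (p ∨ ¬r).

0.86

p ⊗ s = max(0, 0.32 + 0.29 − 1) = max(0, -0.39) = 0.00
¬q = 1 − 0.86 = 0.14
s → p = min(1, 1 − 0.29 + 0.32) = min(1, 1.03) = 1.00
¬q ↔ (s → p) = 1 − |0.14 − 1.00| = 1 − 0.86 = 0.14
(p ⊗ s) ∨ (¬q ↔ (s → p)) = max(0.00, 0.14) = 0.14
¬r = 1 − 0.14 = 0.86
p ∨ ¬r = max(0.32, 0.86) = 0.86
((p ⊗ s) ∨ (¬q ↔ (s → p))) ∨ (p ∨ ¬r) = max(0.14, 0.86) = 0.86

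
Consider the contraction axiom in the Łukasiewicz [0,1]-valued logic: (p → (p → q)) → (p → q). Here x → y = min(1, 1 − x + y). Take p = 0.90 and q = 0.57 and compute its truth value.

p → q = min(1, 1 − 0.90 + 0.57) = min(1, 0.67) = 0.67
p → (p → q) = min(1, 1 − 0.90 + 0.67) = min(1, 0.77) = 0.77
(p → (p → q)) → (p → q) = min(1, 1 − 0.77 + 0.67) = min(1, 0.90) = 0.90
(The value 0.90 < 1 shows this instance is not satisfied; fails in Ł∞ (the t-norm is not idempotent).)

0.90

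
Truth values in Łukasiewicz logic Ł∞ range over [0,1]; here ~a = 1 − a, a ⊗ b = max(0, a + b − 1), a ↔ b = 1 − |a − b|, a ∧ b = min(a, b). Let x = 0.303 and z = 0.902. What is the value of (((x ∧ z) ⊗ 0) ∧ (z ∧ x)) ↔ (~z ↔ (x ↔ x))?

x ∧ z = min(0.303, 0.902) = 0.303
(x ∧ z) ⊗ 0 = max(0, 0.303 + 0.000 − 1) = max(0, -0.697) = 0.000
z ∧ x = min(0.902, 0.303) = 0.303
((x ∧ z) ⊗ 0) ∧ (z ∧ x) = min(0.000, 0.303) = 0.000
~z = 1 − 0.902 = 0.098
x ↔ x = 1 − |0.303 − 0.303| = 1 − 0.000 = 1.000
~z ↔ (x ↔ x) = 1 − |0.098 − 1.000| = 1 − 0.902 = 0.098
(((x ∧ z) ⊗ 0) ∧ (z ∧ x)) ↔ (~z ↔ (x ↔ x)) = 1 − |0.000 − 0.098| = 1 − 0.098 = 0.902

0.902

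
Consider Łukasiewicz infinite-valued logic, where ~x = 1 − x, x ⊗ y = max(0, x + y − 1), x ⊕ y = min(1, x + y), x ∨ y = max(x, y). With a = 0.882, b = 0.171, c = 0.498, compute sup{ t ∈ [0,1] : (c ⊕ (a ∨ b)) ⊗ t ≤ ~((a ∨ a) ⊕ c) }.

0.000

a ∨ b = max(0.882, 0.171) = 0.882
c ⊕ (a ∨ b) = min(1, 0.498 + 0.882) = min(1, 1.380) = 1.000
So the left factor is c ⊕ (a ∨ b) = 1.000.
a ∨ a = max(0.882, 0.882) = 0.882
(a ∨ a) ⊕ c = min(1, 0.882 + 0.498) = min(1, 1.380) = 1.000
~((a ∨ a) ⊕ c) = 1 − 1.000 = 0.000
So the right-hand bound is ~((a ∨ a) ⊕ c) = 0.000.
The residuum of the Łukasiewicz t-norm gives the supremum: min(1, 1 − 1.000 + 0.000).
1 − 1.000 + 0.000 = 0.000, so t = min(1, 0.000) = 0.000.
Check: 1.000 ⊗ 0.000 = max(0, 0.000) = 0.000 ≤ 0.000.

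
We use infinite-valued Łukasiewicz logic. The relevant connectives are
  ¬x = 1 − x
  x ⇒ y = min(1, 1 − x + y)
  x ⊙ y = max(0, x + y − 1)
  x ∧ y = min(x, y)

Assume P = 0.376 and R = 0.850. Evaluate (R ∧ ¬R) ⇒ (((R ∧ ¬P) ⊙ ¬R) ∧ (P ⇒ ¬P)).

¬R = 1 − 0.850 = 0.150
R ∧ ¬R = min(0.850, 0.150) = 0.150
¬P = 1 − 0.376 = 0.624
R ∧ ¬P = min(0.850, 0.624) = 0.624
(R ∧ ¬P) ⊙ ¬R = max(0, 0.624 + 0.150 − 1) = max(0, -0.226) = 0.000
P ⇒ ¬P = min(1, 1 − 0.376 + 0.624) = min(1, 1.248) = 1.000
((R ∧ ¬P) ⊙ ¬R) ∧ (P ⇒ ¬P) = min(0.000, 1.000) = 0.000
(R ∧ ¬R) ⇒ (((R ∧ ¬P) ⊙ ¬R) ∧ (P ⇒ ¬P)) = min(1, 1 − 0.150 + 0.000) = min(1, 0.850) = 0.850

0.850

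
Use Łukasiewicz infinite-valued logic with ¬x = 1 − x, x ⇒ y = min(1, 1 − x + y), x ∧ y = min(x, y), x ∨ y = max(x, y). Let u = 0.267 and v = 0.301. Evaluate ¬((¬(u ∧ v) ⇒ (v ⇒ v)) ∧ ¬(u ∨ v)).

0.301

u ∧ v = min(0.267, 0.301) = 0.267
¬(u ∧ v) = 1 − 0.267 = 0.733
v ⇒ v = min(1, 1 − 0.301 + 0.301) = min(1, 1.000) = 1.000
¬(u ∧ v) ⇒ (v ⇒ v) = min(1, 1 − 0.733 + 1.000) = min(1, 1.267) = 1.000
u ∨ v = max(0.267, 0.301) = 0.301
¬(u ∨ v) = 1 − 0.301 = 0.699
(¬(u ∧ v) ⇒ (v ⇒ v)) ∧ ¬(u ∨ v) = min(1.000, 0.699) = 0.699
¬((¬(u ∧ v) ⇒ (v ⇒ v)) ∧ ¬(u ∨ v)) = 1 − 0.699 = 0.301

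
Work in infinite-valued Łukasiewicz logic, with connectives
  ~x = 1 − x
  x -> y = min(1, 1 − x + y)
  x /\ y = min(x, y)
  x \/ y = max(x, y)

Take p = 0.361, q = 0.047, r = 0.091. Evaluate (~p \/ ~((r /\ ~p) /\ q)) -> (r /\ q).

~p = 1 − 0.361 = 0.639
r /\ ~p = min(0.091, 0.639) = 0.091
(r /\ ~p) /\ q = min(0.091, 0.047) = 0.047
~((r /\ ~p) /\ q) = 1 − 0.047 = 0.953
~p \/ ~((r /\ ~p) /\ q) = max(0.639, 0.953) = 0.953
r /\ q = min(0.091, 0.047) = 0.047
(~p \/ ~((r /\ ~p) /\ q)) -> (r /\ q) = min(1, 1 − 0.953 + 0.047) = min(1, 0.094) = 0.094

0.094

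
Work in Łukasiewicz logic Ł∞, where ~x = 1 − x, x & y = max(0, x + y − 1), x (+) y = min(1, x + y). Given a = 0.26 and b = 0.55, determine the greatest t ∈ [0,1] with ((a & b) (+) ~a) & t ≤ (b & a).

a & b = max(0, 0.26 + 0.55 − 1) = max(0, -0.19) = 0.00
~a = 1 − 0.26 = 0.74
(a & b) (+) ~a = min(1, 0.00 + 0.74) = min(1, 0.74) = 0.74
So the left factor is (a & b) (+) ~a = 0.74.
b & a = max(0, 0.55 + 0.26 − 1) = max(0, -0.19) = 0.00
So the right-hand bound is b & a = 0.00.
The residuum of the Łukasiewicz t-norm gives the supremum: min(1, 1 − 0.74 + 0.00).
1 − 0.74 + 0.00 = 0.26, so t = min(1, 0.26) = 0.26.
Check: 0.74 & 0.26 = max(0, 0.00) = 0.00 ≤ 0.00.

0.26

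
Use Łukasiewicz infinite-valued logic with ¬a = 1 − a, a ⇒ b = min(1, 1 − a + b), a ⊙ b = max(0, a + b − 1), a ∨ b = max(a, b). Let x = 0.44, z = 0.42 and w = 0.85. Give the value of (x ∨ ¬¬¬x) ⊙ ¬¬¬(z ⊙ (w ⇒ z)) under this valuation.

¬x = 1 − 0.44 = 0.56
¬¬x = 1 − 0.56 = 0.44
¬¬¬x = 1 − 0.44 = 0.56
x ∨ ¬¬¬x = max(0.44, 0.56) = 0.56
w ⇒ z = min(1, 1 − 0.85 + 0.42) = min(1, 0.57) = 0.57
z ⊙ (w ⇒ z) = max(0, 0.42 + 0.57 − 1) = max(0, -0.01) = 0.00
¬(z ⊙ (w ⇒ z)) = 1 − 0.00 = 1.00
¬¬(z ⊙ (w ⇒ z)) = 1 − 1.00 = 0.00
¬¬¬(z ⊙ (w ⇒ z)) = 1 − 0.00 = 1.00
(x ∨ ¬¬¬x) ⊙ ¬¬¬(z ⊙ (w ⇒ z)) = max(0, 0.56 + 1.00 − 1) = max(0, 0.56) = 0.56

0.56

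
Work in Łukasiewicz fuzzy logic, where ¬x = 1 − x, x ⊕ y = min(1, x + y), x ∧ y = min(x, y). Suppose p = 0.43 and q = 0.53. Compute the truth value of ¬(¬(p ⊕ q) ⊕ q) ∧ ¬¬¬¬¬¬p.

p ⊕ q = min(1, 0.43 + 0.53) = min(1, 0.96) = 0.96
¬(p ⊕ q) = 1 − 0.96 = 0.04
¬(p ⊕ q) ⊕ q = min(1, 0.04 + 0.53) = min(1, 0.57) = 0.57
¬(¬(p ⊕ q) ⊕ q) = 1 − 0.57 = 0.43
¬p = 1 − 0.43 = 0.57
¬¬p = 1 − 0.57 = 0.43
¬¬¬p = 1 − 0.43 = 0.57
¬¬¬¬p = 1 − 0.57 = 0.43
¬¬¬¬¬p = 1 − 0.43 = 0.57
¬¬¬¬¬¬p = 1 − 0.57 = 0.43
¬(¬(p ⊕ q) ⊕ q) ∧ ¬¬¬¬¬¬p = min(0.43, 0.43) = 0.43

0.43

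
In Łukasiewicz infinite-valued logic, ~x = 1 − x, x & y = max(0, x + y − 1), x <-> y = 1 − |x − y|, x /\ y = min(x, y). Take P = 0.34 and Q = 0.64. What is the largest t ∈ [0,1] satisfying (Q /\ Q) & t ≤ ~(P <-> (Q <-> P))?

Q /\ Q = min(0.64, 0.64) = 0.64
So the left factor is Q /\ Q = 0.64.
Q <-> P = 1 − |0.64 − 0.34| = 1 − 0.30 = 0.70
P <-> (Q <-> P) = 1 − |0.34 − 0.70| = 1 − 0.36 = 0.64
~(P <-> (Q <-> P)) = 1 − 0.64 = 0.36
So the right-hand bound is ~(P <-> (Q <-> P)) = 0.36.
The residuum of the Łukasiewicz t-norm gives the supremum: min(1, 1 − 0.64 + 0.36).
1 − 0.64 + 0.36 = 0.72, so t = min(1, 0.72) = 0.72.
Check: 0.64 & 0.72 = max(0, 0.36) = 0.36 ≤ 0.36.

0.72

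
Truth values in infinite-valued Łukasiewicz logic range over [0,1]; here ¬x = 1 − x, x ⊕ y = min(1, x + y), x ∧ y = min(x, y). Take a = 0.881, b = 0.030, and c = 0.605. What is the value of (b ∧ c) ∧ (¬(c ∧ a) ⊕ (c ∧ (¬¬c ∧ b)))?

0.030

b ∧ c = min(0.030, 0.605) = 0.030
c ∧ a = min(0.605, 0.881) = 0.605
¬(c ∧ a) = 1 − 0.605 = 0.395
¬c = 1 − 0.605 = 0.395
¬¬c = 1 − 0.395 = 0.605
¬¬c ∧ b = min(0.605, 0.030) = 0.030
c ∧ (¬¬c ∧ b) = min(0.605, 0.030) = 0.030
¬(c ∧ a) ⊕ (c ∧ (¬¬c ∧ b)) = min(1, 0.395 + 0.030) = min(1, 0.425) = 0.425
(b ∧ c) ∧ (¬(c ∧ a) ⊕ (c ∧ (¬¬c ∧ b))) = min(0.030, 0.425) = 0.030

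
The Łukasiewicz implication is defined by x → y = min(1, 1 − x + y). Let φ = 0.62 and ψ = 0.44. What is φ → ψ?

0.82

φ → ψ = min(1, 1 − 0.62 + 0.44) = min(1, 0.82) = 0.82
For comparison, the Gödel implication (1 if x ≤ y else y) would give 0.44.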